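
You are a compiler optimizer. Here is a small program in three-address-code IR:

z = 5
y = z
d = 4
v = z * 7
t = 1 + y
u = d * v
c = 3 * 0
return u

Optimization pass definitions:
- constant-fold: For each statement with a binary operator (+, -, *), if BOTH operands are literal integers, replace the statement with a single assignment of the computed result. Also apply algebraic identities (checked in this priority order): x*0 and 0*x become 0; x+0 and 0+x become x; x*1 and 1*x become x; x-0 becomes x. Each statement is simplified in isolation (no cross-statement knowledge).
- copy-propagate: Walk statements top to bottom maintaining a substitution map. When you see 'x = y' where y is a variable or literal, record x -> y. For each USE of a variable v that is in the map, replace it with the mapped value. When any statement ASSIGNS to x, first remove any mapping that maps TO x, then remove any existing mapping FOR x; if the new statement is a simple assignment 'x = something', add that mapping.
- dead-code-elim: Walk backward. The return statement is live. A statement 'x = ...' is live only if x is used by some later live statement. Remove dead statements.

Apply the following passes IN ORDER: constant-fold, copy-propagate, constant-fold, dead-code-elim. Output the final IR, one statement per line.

Answer: v = 35
u = 4 * v
return u

Derivation:
Initial IR:
  z = 5
  y = z
  d = 4
  v = z * 7
  t = 1 + y
  u = d * v
  c = 3 * 0
  return u
After constant-fold (8 stmts):
  z = 5
  y = z
  d = 4
  v = z * 7
  t = 1 + y
  u = d * v
  c = 0
  return u
After copy-propagate (8 stmts):
  z = 5
  y = 5
  d = 4
  v = 5 * 7
  t = 1 + 5
  u = 4 * v
  c = 0
  return u
After constant-fold (8 stmts):
  z = 5
  y = 5
  d = 4
  v = 35
  t = 6
  u = 4 * v
  c = 0
  return u
After dead-code-elim (3 stmts):
  v = 35
  u = 4 * v
  return u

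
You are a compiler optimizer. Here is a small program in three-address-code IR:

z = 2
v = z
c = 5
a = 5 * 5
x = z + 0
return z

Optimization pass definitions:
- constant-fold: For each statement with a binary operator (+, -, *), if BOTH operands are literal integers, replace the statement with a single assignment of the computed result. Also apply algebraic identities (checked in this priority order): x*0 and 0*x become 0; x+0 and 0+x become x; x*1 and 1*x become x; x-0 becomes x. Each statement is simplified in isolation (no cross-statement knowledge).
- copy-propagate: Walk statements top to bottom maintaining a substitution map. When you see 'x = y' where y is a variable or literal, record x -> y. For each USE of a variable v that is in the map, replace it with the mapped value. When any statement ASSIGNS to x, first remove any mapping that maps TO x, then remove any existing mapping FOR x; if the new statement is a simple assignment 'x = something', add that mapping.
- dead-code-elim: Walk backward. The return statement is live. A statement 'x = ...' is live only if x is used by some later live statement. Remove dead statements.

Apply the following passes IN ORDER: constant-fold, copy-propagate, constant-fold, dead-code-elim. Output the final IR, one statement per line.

Initial IR:
  z = 2
  v = z
  c = 5
  a = 5 * 5
  x = z + 0
  return z
After constant-fold (6 stmts):
  z = 2
  v = z
  c = 5
  a = 25
  x = z
  return z
After copy-propagate (6 stmts):
  z = 2
  v = 2
  c = 5
  a = 25
  x = 2
  return 2
After constant-fold (6 stmts):
  z = 2
  v = 2
  c = 5
  a = 25
  x = 2
  return 2
After dead-code-elim (1 stmts):
  return 2

Answer: return 2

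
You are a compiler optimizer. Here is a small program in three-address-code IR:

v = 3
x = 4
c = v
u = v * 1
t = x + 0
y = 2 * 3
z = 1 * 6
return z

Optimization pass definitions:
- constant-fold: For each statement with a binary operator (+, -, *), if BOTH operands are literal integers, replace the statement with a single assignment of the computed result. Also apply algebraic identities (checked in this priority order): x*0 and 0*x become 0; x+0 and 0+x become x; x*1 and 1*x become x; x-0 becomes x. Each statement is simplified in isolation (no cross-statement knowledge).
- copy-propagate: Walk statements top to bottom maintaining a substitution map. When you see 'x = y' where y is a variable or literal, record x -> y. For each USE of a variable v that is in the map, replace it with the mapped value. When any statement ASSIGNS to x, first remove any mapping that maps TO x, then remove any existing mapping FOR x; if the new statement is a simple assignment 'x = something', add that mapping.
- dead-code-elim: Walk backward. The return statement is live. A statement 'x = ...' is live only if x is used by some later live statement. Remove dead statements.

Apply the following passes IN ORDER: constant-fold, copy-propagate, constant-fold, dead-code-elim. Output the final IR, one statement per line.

Initial IR:
  v = 3
  x = 4
  c = v
  u = v * 1
  t = x + 0
  y = 2 * 3
  z = 1 * 6
  return z
After constant-fold (8 stmts):
  v = 3
  x = 4
  c = v
  u = v
  t = x
  y = 6
  z = 6
  return z
After copy-propagate (8 stmts):
  v = 3
  x = 4
  c = 3
  u = 3
  t = 4
  y = 6
  z = 6
  return 6
After constant-fold (8 stmts):
  v = 3
  x = 4
  c = 3
  u = 3
  t = 4
  y = 6
  z = 6
  return 6
After dead-code-elim (1 stmts):
  return 6

Answer: return 6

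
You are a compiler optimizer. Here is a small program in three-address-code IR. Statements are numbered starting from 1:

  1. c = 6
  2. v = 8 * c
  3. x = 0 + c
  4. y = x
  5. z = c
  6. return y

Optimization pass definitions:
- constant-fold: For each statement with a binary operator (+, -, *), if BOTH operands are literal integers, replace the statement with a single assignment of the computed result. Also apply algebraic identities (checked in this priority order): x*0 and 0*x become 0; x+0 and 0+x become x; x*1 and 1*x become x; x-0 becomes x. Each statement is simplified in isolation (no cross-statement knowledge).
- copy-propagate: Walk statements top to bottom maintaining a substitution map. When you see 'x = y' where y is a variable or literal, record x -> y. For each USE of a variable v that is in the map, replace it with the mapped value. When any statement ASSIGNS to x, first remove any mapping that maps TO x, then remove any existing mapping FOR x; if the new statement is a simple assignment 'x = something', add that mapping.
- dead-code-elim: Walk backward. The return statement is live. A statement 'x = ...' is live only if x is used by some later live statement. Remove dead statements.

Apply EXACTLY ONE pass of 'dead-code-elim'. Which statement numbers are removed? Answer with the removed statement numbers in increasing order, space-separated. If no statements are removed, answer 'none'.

Backward liveness scan:
Stmt 1 'c = 6': KEEP (c is live); live-in = []
Stmt 2 'v = 8 * c': DEAD (v not in live set ['c'])
Stmt 3 'x = 0 + c': KEEP (x is live); live-in = ['c']
Stmt 4 'y = x': KEEP (y is live); live-in = ['x']
Stmt 5 'z = c': DEAD (z not in live set ['y'])
Stmt 6 'return y': KEEP (return); live-in = ['y']
Removed statement numbers: [2, 5]
Surviving IR:
  c = 6
  x = 0 + c
  y = x
  return y

Answer: 2 5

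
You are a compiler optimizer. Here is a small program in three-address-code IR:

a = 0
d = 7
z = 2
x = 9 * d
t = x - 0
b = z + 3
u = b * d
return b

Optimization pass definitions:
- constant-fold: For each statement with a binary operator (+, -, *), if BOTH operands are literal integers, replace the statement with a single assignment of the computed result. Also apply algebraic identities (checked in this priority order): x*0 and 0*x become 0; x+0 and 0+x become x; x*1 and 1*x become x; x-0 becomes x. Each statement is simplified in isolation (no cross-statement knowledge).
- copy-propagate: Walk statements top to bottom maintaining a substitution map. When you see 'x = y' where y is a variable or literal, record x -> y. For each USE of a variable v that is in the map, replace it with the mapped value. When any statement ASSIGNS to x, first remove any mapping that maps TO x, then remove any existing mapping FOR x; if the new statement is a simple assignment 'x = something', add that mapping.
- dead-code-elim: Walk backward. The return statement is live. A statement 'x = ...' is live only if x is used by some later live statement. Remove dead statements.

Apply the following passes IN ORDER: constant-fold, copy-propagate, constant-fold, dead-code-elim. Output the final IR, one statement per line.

Initial IR:
  a = 0
  d = 7
  z = 2
  x = 9 * d
  t = x - 0
  b = z + 3
  u = b * d
  return b
After constant-fold (8 stmts):
  a = 0
  d = 7
  z = 2
  x = 9 * d
  t = x
  b = z + 3
  u = b * d
  return b
After copy-propagate (8 stmts):
  a = 0
  d = 7
  z = 2
  x = 9 * 7
  t = x
  b = 2 + 3
  u = b * 7
  return b
After constant-fold (8 stmts):
  a = 0
  d = 7
  z = 2
  x = 63
  t = x
  b = 5
  u = b * 7
  return b
After dead-code-elim (2 stmts):
  b = 5
  return b

Answer: b = 5
return b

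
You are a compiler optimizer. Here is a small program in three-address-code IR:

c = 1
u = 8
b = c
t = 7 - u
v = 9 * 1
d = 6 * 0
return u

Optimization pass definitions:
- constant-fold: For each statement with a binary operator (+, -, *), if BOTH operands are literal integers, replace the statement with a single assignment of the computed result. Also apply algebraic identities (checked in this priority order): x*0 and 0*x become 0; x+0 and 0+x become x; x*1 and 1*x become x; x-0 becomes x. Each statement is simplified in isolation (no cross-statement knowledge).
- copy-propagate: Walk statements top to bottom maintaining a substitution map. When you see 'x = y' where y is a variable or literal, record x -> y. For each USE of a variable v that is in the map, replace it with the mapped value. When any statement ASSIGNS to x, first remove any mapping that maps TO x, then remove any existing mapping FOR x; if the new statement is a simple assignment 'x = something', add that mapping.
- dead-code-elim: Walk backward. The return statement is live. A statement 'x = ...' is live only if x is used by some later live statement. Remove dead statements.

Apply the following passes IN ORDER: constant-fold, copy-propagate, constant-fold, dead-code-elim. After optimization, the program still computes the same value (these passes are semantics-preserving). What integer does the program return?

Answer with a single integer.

Initial IR:
  c = 1
  u = 8
  b = c
  t = 7 - u
  v = 9 * 1
  d = 6 * 0
  return u
After constant-fold (7 stmts):
  c = 1
  u = 8
  b = c
  t = 7 - u
  v = 9
  d = 0
  return u
After copy-propagate (7 stmts):
  c = 1
  u = 8
  b = 1
  t = 7 - 8
  v = 9
  d = 0
  return 8
After constant-fold (7 stmts):
  c = 1
  u = 8
  b = 1
  t = -1
  v = 9
  d = 0
  return 8
After dead-code-elim (1 stmts):
  return 8
Evaluate:
  c = 1  =>  c = 1
  u = 8  =>  u = 8
  b = c  =>  b = 1
  t = 7 - u  =>  t = -1
  v = 9 * 1  =>  v = 9
  d = 6 * 0  =>  d = 0
  return u = 8

Answer: 8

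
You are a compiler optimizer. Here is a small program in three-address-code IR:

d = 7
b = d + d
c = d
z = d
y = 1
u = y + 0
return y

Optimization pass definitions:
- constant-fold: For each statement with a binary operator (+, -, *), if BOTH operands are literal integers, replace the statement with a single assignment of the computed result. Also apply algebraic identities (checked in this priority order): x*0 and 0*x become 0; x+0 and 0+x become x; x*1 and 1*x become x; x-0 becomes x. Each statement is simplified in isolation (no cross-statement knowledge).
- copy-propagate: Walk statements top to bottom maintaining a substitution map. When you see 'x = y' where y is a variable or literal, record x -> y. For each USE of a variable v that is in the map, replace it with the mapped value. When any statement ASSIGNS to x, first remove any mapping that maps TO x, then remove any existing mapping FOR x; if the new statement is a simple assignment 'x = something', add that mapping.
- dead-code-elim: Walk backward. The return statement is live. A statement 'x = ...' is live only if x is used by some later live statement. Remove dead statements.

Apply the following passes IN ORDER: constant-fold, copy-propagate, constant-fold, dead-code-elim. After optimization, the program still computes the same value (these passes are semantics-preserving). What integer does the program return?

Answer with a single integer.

Answer: 1

Derivation:
Initial IR:
  d = 7
  b = d + d
  c = d
  z = d
  y = 1
  u = y + 0
  return y
After constant-fold (7 stmts):
  d = 7
  b = d + d
  c = d
  z = d
  y = 1
  u = y
  return y
After copy-propagate (7 stmts):
  d = 7
  b = 7 + 7
  c = 7
  z = 7
  y = 1
  u = 1
  return 1
After constant-fold (7 stmts):
  d = 7
  b = 14
  c = 7
  z = 7
  y = 1
  u = 1
  return 1
After dead-code-elim (1 stmts):
  return 1
Evaluate:
  d = 7  =>  d = 7
  b = d + d  =>  b = 14
  c = d  =>  c = 7
  z = d  =>  z = 7
  y = 1  =>  y = 1
  u = y + 0  =>  u = 1
  return y = 1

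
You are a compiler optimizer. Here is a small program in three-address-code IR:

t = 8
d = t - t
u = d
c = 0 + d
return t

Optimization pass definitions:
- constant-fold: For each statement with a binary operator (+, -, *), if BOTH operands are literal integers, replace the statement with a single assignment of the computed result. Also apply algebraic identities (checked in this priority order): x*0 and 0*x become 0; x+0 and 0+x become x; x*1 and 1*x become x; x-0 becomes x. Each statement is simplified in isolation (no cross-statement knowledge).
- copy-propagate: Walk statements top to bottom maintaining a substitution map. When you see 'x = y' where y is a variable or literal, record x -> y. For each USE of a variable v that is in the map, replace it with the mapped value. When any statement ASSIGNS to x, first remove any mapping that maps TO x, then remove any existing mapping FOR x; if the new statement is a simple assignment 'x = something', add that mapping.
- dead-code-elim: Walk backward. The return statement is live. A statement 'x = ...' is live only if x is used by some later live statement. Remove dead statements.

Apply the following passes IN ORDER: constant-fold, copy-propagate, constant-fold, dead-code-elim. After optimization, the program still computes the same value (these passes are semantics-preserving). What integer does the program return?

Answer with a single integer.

Answer: 8

Derivation:
Initial IR:
  t = 8
  d = t - t
  u = d
  c = 0 + d
  return t
After constant-fold (5 stmts):
  t = 8
  d = t - t
  u = d
  c = d
  return t
After copy-propagate (5 stmts):
  t = 8
  d = 8 - 8
  u = d
  c = d
  return 8
After constant-fold (5 stmts):
  t = 8
  d = 0
  u = d
  c = d
  return 8
After dead-code-elim (1 stmts):
  return 8
Evaluate:
  t = 8  =>  t = 8
  d = t - t  =>  d = 0
  u = d  =>  u = 0
  c = 0 + d  =>  c = 0
  return t = 8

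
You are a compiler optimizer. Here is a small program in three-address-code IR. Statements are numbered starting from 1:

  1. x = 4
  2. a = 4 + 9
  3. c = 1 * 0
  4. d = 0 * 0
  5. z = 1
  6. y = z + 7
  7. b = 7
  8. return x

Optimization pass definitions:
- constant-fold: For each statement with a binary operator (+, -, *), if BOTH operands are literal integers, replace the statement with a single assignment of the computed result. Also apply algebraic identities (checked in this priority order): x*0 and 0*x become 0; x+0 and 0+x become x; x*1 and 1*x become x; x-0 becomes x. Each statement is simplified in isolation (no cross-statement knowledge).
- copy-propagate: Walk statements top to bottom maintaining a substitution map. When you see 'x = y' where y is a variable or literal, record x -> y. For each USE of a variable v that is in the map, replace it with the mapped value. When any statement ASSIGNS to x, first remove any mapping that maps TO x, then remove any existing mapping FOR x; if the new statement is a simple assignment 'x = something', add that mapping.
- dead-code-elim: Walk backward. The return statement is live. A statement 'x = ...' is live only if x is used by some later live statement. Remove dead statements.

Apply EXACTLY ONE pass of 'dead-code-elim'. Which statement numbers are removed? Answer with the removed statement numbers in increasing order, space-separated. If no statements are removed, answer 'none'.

Backward liveness scan:
Stmt 1 'x = 4': KEEP (x is live); live-in = []
Stmt 2 'a = 4 + 9': DEAD (a not in live set ['x'])
Stmt 3 'c = 1 * 0': DEAD (c not in live set ['x'])
Stmt 4 'd = 0 * 0': DEAD (d not in live set ['x'])
Stmt 5 'z = 1': DEAD (z not in live set ['x'])
Stmt 6 'y = z + 7': DEAD (y not in live set ['x'])
Stmt 7 'b = 7': DEAD (b not in live set ['x'])
Stmt 8 'return x': KEEP (return); live-in = ['x']
Removed statement numbers: [2, 3, 4, 5, 6, 7]
Surviving IR:
  x = 4
  return x

Answer: 2 3 4 5 6 7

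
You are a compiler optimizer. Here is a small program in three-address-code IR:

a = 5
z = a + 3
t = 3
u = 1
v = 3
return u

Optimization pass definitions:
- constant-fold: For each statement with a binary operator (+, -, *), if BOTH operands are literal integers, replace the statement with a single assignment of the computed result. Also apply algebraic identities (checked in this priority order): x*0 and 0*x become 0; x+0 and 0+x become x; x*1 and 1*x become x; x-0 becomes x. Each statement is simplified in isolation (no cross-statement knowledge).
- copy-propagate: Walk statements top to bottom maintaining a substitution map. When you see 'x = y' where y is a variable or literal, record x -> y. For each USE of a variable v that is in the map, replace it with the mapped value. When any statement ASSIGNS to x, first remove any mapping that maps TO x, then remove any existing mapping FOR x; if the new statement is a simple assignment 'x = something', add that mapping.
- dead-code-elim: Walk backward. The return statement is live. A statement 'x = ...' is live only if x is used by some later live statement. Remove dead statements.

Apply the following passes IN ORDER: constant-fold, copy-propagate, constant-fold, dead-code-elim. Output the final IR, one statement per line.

Answer: return 1

Derivation:
Initial IR:
  a = 5
  z = a + 3
  t = 3
  u = 1
  v = 3
  return u
After constant-fold (6 stmts):
  a = 5
  z = a + 3
  t = 3
  u = 1
  v = 3
  return u
After copy-propagate (6 stmts):
  a = 5
  z = 5 + 3
  t = 3
  u = 1
  v = 3
  return 1
After constant-fold (6 stmts):
  a = 5
  z = 8
  t = 3
  u = 1
  v = 3
  return 1
After dead-code-elim (1 stmts):
  return 1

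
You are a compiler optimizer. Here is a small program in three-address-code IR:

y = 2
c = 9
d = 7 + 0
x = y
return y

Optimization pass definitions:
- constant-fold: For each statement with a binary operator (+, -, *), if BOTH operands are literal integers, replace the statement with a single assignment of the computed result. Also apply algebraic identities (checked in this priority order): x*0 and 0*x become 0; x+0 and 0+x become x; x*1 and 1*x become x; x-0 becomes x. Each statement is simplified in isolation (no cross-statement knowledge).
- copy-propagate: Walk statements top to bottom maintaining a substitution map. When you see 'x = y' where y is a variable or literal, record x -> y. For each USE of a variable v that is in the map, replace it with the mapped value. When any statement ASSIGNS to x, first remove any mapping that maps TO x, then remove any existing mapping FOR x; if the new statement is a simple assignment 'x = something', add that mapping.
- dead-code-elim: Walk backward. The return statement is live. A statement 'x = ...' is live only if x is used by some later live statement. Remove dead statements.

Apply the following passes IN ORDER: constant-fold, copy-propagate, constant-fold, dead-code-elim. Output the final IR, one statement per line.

Initial IR:
  y = 2
  c = 9
  d = 7 + 0
  x = y
  return y
After constant-fold (5 stmts):
  y = 2
  c = 9
  d = 7
  x = y
  return y
After copy-propagate (5 stmts):
  y = 2
  c = 9
  d = 7
  x = 2
  return 2
After constant-fold (5 stmts):
  y = 2
  c = 9
  d = 7
  x = 2
  return 2
After dead-code-elim (1 stmts):
  return 2

Answer: return 2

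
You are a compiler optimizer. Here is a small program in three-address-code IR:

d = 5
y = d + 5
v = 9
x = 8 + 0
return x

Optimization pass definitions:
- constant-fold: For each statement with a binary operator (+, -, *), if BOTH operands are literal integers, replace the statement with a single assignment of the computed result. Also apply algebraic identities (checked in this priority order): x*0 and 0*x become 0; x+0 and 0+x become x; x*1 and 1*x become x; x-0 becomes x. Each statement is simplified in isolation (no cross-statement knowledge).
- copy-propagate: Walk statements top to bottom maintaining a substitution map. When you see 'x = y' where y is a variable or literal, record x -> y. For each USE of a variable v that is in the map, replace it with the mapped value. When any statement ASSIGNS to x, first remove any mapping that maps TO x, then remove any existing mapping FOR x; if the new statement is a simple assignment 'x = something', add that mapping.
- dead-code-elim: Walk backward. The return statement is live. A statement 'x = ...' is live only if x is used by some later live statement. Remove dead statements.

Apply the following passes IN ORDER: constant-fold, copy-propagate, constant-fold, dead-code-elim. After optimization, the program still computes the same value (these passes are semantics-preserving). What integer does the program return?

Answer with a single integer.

Answer: 8

Derivation:
Initial IR:
  d = 5
  y = d + 5
  v = 9
  x = 8 + 0
  return x
After constant-fold (5 stmts):
  d = 5
  y = d + 5
  v = 9
  x = 8
  return x
After copy-propagate (5 stmts):
  d = 5
  y = 5 + 5
  v = 9
  x = 8
  return 8
After constant-fold (5 stmts):
  d = 5
  y = 10
  v = 9
  x = 8
  return 8
After dead-code-elim (1 stmts):
  return 8
Evaluate:
  d = 5  =>  d = 5
  y = d + 5  =>  y = 10
  v = 9  =>  v = 9
  x = 8 + 0  =>  x = 8
  return x = 8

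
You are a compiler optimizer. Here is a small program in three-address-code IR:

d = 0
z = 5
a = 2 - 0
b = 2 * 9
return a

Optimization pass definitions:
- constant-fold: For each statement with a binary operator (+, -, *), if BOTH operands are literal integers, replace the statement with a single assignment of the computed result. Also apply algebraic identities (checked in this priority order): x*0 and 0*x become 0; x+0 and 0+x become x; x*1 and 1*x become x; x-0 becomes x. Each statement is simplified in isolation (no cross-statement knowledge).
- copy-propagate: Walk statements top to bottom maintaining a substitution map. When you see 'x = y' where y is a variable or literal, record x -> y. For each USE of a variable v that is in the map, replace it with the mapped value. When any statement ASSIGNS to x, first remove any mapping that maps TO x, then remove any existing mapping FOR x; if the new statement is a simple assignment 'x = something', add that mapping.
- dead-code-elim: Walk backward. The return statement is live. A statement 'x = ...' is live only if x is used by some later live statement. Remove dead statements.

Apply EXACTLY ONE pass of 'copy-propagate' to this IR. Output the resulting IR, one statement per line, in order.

Applying copy-propagate statement-by-statement:
  [1] d = 0  (unchanged)
  [2] z = 5  (unchanged)
  [3] a = 2 - 0  (unchanged)
  [4] b = 2 * 9  (unchanged)
  [5] return a  (unchanged)
Result (5 stmts):
  d = 0
  z = 5
  a = 2 - 0
  b = 2 * 9
  return a

Answer: d = 0
z = 5
a = 2 - 0
b = 2 * 9
return a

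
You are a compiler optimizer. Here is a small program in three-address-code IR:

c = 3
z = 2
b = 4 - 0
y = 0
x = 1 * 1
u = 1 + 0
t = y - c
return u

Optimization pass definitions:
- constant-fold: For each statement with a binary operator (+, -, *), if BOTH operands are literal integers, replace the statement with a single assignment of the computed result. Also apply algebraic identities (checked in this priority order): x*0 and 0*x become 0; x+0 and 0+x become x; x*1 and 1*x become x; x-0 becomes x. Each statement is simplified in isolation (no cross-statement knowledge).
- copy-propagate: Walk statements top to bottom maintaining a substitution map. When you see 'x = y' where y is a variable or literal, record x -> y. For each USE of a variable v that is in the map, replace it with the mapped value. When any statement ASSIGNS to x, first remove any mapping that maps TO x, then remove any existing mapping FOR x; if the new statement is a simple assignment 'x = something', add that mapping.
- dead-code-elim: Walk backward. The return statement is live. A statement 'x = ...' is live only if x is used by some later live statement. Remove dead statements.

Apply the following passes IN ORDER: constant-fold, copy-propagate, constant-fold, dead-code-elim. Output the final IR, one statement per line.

Answer: return 1

Derivation:
Initial IR:
  c = 3
  z = 2
  b = 4 - 0
  y = 0
  x = 1 * 1
  u = 1 + 0
  t = y - c
  return u
After constant-fold (8 stmts):
  c = 3
  z = 2
  b = 4
  y = 0
  x = 1
  u = 1
  t = y - c
  return u
After copy-propagate (8 stmts):
  c = 3
  z = 2
  b = 4
  y = 0
  x = 1
  u = 1
  t = 0 - 3
  return 1
After constant-fold (8 stmts):
  c = 3
  z = 2
  b = 4
  y = 0
  x = 1
  u = 1
  t = -3
  return 1
After dead-code-elim (1 stmts):
  return 1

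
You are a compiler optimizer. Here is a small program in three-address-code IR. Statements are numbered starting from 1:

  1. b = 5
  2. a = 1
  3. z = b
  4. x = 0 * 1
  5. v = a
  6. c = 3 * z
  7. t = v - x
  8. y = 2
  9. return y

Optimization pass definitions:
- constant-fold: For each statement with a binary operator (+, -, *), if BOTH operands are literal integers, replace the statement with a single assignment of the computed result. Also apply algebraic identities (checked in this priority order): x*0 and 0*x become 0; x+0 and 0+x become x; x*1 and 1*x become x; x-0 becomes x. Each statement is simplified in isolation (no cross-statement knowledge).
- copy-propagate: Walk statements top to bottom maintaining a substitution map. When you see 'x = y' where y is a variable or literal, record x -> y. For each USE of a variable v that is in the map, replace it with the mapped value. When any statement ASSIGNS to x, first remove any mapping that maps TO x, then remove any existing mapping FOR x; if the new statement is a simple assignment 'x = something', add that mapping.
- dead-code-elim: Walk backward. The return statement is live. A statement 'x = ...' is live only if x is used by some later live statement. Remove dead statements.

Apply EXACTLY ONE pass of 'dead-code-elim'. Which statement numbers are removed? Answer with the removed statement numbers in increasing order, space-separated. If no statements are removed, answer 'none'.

Answer: 1 2 3 4 5 6 7

Derivation:
Backward liveness scan:
Stmt 1 'b = 5': DEAD (b not in live set [])
Stmt 2 'a = 1': DEAD (a not in live set [])
Stmt 3 'z = b': DEAD (z not in live set [])
Stmt 4 'x = 0 * 1': DEAD (x not in live set [])
Stmt 5 'v = a': DEAD (v not in live set [])
Stmt 6 'c = 3 * z': DEAD (c not in live set [])
Stmt 7 't = v - x': DEAD (t not in live set [])
Stmt 8 'y = 2': KEEP (y is live); live-in = []
Stmt 9 'return y': KEEP (return); live-in = ['y']
Removed statement numbers: [1, 2, 3, 4, 5, 6, 7]
Surviving IR:
  y = 2
  return y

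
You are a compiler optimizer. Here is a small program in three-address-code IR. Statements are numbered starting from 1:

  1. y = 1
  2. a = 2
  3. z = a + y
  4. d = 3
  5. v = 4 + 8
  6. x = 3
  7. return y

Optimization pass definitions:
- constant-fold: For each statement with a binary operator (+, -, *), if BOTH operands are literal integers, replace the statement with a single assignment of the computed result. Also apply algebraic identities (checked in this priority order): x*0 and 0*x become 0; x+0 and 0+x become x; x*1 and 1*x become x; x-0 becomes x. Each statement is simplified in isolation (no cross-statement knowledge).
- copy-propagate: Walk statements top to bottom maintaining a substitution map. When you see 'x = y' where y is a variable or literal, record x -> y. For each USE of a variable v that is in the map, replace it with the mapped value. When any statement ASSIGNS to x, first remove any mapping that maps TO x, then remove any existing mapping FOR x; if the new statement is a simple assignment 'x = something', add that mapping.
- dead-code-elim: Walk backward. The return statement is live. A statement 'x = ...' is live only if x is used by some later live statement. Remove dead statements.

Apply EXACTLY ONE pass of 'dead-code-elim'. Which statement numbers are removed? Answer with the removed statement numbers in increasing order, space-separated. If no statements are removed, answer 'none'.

Backward liveness scan:
Stmt 1 'y = 1': KEEP (y is live); live-in = []
Stmt 2 'a = 2': DEAD (a not in live set ['y'])
Stmt 3 'z = a + y': DEAD (z not in live set ['y'])
Stmt 4 'd = 3': DEAD (d not in live set ['y'])
Stmt 5 'v = 4 + 8': DEAD (v not in live set ['y'])
Stmt 6 'x = 3': DEAD (x not in live set ['y'])
Stmt 7 'return y': KEEP (return); live-in = ['y']
Removed statement numbers: [2, 3, 4, 5, 6]
Surviving IR:
  y = 1
  return y

Answer: 2 3 4 5 6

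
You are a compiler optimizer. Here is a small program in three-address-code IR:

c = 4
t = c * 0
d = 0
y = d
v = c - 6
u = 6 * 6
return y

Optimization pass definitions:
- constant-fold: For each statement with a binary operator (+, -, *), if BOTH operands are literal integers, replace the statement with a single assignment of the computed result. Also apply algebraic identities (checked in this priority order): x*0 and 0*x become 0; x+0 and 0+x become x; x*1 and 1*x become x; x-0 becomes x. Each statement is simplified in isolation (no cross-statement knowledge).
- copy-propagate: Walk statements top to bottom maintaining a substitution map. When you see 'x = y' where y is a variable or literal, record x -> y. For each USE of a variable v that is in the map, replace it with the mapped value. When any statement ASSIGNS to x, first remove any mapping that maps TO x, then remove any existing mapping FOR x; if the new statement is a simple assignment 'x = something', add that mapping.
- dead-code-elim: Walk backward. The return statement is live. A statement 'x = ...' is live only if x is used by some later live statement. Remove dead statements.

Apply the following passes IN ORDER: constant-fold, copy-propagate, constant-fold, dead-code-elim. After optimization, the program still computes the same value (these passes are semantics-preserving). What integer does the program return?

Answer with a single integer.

Answer: 0

Derivation:
Initial IR:
  c = 4
  t = c * 0
  d = 0
  y = d
  v = c - 6
  u = 6 * 6
  return y
After constant-fold (7 stmts):
  c = 4
  t = 0
  d = 0
  y = d
  v = c - 6
  u = 36
  return y
After copy-propagate (7 stmts):
  c = 4
  t = 0
  d = 0
  y = 0
  v = 4 - 6
  u = 36
  return 0
After constant-fold (7 stmts):
  c = 4
  t = 0
  d = 0
  y = 0
  v = -2
  u = 36
  return 0
After dead-code-elim (1 stmts):
  return 0
Evaluate:
  c = 4  =>  c = 4
  t = c * 0  =>  t = 0
  d = 0  =>  d = 0
  y = d  =>  y = 0
  v = c - 6  =>  v = -2
  u = 6 * 6  =>  u = 36
  return y = 0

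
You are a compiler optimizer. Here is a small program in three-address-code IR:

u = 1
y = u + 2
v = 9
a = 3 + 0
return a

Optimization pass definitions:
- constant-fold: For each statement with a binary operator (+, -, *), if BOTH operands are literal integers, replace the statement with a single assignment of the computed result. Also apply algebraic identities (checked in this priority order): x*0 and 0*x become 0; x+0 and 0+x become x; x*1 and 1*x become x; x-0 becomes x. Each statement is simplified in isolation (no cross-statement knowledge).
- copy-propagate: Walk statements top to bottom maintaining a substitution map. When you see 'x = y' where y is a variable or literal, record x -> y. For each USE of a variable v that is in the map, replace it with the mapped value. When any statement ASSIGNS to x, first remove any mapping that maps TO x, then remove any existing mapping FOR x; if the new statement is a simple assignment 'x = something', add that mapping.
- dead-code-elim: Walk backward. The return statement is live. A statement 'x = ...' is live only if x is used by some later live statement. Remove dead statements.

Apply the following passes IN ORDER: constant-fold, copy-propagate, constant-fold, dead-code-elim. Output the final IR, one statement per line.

Initial IR:
  u = 1
  y = u + 2
  v = 9
  a = 3 + 0
  return a
After constant-fold (5 stmts):
  u = 1
  y = u + 2
  v = 9
  a = 3
  return a
After copy-propagate (5 stmts):
  u = 1
  y = 1 + 2
  v = 9
  a = 3
  return 3
After constant-fold (5 stmts):
  u = 1
  y = 3
  v = 9
  a = 3
  return 3
After dead-code-elim (1 stmts):
  return 3

Answer: return 3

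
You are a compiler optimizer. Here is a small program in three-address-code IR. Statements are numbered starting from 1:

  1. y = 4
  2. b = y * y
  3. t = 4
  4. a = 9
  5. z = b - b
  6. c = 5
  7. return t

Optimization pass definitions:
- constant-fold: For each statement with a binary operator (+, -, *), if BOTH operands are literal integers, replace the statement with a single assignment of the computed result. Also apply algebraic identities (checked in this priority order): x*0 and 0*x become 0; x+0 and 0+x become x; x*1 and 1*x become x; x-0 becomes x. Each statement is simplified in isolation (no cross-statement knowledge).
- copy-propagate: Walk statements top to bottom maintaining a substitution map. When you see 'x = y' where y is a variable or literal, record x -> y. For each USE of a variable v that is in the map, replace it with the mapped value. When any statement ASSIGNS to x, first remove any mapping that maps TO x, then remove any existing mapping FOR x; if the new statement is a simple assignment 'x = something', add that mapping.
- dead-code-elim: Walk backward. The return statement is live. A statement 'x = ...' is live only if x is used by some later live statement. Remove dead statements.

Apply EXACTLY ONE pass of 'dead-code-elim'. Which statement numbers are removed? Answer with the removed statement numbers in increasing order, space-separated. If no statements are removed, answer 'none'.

Backward liveness scan:
Stmt 1 'y = 4': DEAD (y not in live set [])
Stmt 2 'b = y * y': DEAD (b not in live set [])
Stmt 3 't = 4': KEEP (t is live); live-in = []
Stmt 4 'a = 9': DEAD (a not in live set ['t'])
Stmt 5 'z = b - b': DEAD (z not in live set ['t'])
Stmt 6 'c = 5': DEAD (c not in live set ['t'])
Stmt 7 'return t': KEEP (return); live-in = ['t']
Removed statement numbers: [1, 2, 4, 5, 6]
Surviving IR:
  t = 4
  return t

Answer: 1 2 4 5 6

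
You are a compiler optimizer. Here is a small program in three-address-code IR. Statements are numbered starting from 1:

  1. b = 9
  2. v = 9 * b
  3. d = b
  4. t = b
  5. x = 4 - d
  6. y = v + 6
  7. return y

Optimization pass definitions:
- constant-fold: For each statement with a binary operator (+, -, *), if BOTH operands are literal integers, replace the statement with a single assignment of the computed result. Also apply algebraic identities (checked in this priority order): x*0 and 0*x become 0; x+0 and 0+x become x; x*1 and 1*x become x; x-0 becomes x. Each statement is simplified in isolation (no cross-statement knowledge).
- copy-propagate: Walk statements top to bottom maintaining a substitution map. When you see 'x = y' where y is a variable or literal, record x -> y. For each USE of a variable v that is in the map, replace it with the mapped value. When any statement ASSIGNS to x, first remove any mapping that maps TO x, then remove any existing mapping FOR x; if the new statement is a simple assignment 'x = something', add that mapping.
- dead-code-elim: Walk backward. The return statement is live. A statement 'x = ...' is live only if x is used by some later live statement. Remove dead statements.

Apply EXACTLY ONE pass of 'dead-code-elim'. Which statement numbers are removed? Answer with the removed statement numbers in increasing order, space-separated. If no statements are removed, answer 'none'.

Answer: 3 4 5

Derivation:
Backward liveness scan:
Stmt 1 'b = 9': KEEP (b is live); live-in = []
Stmt 2 'v = 9 * b': KEEP (v is live); live-in = ['b']
Stmt 3 'd = b': DEAD (d not in live set ['v'])
Stmt 4 't = b': DEAD (t not in live set ['v'])
Stmt 5 'x = 4 - d': DEAD (x not in live set ['v'])
Stmt 6 'y = v + 6': KEEP (y is live); live-in = ['v']
Stmt 7 'return y': KEEP (return); live-in = ['y']
Removed statement numbers: [3, 4, 5]
Surviving IR:
  b = 9
  v = 9 * b
  y = v + 6
  return y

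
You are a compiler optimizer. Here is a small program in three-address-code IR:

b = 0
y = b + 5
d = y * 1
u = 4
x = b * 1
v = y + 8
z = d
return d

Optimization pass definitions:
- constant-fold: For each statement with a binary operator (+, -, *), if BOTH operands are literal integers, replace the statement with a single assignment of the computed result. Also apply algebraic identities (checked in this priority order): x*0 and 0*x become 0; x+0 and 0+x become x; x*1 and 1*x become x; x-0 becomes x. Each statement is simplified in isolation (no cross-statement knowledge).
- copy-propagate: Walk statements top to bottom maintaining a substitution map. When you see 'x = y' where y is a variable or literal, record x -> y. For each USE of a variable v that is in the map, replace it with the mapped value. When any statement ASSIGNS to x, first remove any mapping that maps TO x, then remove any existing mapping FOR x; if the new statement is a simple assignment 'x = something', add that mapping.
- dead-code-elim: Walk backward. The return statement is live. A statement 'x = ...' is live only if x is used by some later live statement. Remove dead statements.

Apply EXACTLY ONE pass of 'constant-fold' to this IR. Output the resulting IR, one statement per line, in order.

Applying constant-fold statement-by-statement:
  [1] b = 0  (unchanged)
  [2] y = b + 5  (unchanged)
  [3] d = y * 1  -> d = y
  [4] u = 4  (unchanged)
  [5] x = b * 1  -> x = b
  [6] v = y + 8  (unchanged)
  [7] z = d  (unchanged)
  [8] return d  (unchanged)
Result (8 stmts):
  b = 0
  y = b + 5
  d = y
  u = 4
  x = b
  v = y + 8
  z = d
  return d

Answer: b = 0
y = b + 5
d = y
u = 4
x = b
v = y + 8
z = d
return d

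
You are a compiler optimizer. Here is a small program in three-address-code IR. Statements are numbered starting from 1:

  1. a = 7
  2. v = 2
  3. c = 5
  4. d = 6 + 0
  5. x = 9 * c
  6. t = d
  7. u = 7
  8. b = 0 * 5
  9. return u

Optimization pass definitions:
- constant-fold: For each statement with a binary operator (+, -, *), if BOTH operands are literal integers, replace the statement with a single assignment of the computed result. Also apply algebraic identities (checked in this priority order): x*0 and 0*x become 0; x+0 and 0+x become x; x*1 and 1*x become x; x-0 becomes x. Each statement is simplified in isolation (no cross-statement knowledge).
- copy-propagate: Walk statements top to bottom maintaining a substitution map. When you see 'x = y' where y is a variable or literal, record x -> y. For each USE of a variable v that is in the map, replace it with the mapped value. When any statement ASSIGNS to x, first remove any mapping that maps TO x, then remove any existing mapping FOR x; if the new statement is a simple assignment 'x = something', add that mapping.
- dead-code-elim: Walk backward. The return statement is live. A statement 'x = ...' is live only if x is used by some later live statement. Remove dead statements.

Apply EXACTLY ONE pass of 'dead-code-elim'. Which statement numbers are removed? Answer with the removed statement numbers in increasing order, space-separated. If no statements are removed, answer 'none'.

Answer: 1 2 3 4 5 6 8

Derivation:
Backward liveness scan:
Stmt 1 'a = 7': DEAD (a not in live set [])
Stmt 2 'v = 2': DEAD (v not in live set [])
Stmt 3 'c = 5': DEAD (c not in live set [])
Stmt 4 'd = 6 + 0': DEAD (d not in live set [])
Stmt 5 'x = 9 * c': DEAD (x not in live set [])
Stmt 6 't = d': DEAD (t not in live set [])
Stmt 7 'u = 7': KEEP (u is live); live-in = []
Stmt 8 'b = 0 * 5': DEAD (b not in live set ['u'])
Stmt 9 'return u': KEEP (return); live-in = ['u']
Removed statement numbers: [1, 2, 3, 4, 5, 6, 8]
Surviving IR:
  u = 7
  return u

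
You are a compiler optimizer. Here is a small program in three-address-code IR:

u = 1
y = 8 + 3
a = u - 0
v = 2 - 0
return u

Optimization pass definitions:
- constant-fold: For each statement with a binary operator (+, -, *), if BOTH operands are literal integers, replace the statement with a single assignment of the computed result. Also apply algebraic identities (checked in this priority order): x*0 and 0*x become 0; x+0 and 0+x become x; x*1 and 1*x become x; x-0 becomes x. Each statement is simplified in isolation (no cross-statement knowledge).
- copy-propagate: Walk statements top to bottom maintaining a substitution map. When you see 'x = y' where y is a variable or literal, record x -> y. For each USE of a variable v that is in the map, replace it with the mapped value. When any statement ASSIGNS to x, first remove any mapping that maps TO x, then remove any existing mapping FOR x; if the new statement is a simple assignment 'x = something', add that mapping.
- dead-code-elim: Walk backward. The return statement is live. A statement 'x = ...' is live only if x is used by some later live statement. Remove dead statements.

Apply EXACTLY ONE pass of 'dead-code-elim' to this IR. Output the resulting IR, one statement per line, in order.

Answer: u = 1
return u

Derivation:
Applying dead-code-elim statement-by-statement:
  [5] return u  -> KEEP (return); live=['u']
  [4] v = 2 - 0  -> DEAD (v not live)
  [3] a = u - 0  -> DEAD (a not live)
  [2] y = 8 + 3  -> DEAD (y not live)
  [1] u = 1  -> KEEP; live=[]
Result (2 stmts):
  u = 1
  return u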